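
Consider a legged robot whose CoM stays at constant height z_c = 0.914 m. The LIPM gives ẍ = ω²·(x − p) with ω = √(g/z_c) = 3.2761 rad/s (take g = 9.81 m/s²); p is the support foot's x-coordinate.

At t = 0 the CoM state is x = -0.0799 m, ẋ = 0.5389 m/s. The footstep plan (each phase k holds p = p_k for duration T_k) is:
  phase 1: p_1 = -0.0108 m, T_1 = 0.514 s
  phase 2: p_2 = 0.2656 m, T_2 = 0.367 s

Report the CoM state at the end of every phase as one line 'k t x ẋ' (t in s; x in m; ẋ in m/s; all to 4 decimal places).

phase 1: p=-0.0108, T=0.514, ωT=1.683915, cosh=2.786126, sinh=2.600480; start (x,ẋ)=(-0.079900, 0.538900) → end (x,ẋ)=(0.224443, 0.912750)
phase 2: p=0.2656, T=0.367, ωT=1.202329, cosh=1.814176, sinh=1.513682; start (x,ẋ)=(0.224443, 0.912750) → end (x,ẋ)=(0.612659, 1.451793)

1 0.5140 0.2244 0.9128
2 0.8810 0.6127 1.4518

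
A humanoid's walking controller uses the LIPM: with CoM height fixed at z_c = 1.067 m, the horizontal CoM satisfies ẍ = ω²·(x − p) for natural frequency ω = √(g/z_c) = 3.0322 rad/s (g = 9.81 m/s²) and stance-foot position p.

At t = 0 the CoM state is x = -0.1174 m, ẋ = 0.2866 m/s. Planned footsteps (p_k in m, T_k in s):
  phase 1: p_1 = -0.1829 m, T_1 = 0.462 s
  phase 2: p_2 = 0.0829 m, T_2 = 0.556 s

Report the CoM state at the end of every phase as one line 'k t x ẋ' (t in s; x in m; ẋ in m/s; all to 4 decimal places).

phase 1: p=-0.1829, T=0.462, ωT=1.400876, cosh=2.152568, sinh=1.906187; start (x,ẋ)=(-0.117400, 0.286600) → end (x,ẋ)=(0.138264, 0.995512)
phase 2: p=0.0829, T=0.556, ωT=1.685903, cosh=2.791300, sinh=2.606023; start (x,ẋ)=(0.138264, 0.995512) → end (x,ẋ)=(1.093030, 3.216257)

1 0.4620 0.1383 0.9955
2 1.0180 1.0930 3.2163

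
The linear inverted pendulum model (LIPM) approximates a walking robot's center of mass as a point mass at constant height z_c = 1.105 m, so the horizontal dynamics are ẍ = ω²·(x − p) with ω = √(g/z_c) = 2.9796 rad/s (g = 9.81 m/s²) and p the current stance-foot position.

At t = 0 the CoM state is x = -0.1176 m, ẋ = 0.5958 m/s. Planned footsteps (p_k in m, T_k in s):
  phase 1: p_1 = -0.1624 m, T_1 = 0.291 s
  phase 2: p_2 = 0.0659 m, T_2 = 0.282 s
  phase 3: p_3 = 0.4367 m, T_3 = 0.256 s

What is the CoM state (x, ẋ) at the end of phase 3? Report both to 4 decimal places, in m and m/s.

x = 0.8030, ẋ = 1.7828

phase 1: p=-0.1624, T=0.291, ωT=0.867064, cosh=1.400048, sinh=0.979864; start (x,ẋ)=(-0.117600, 0.595800) → end (x,ẋ)=(0.096256, 0.964947)
phase 2: p=0.0659, T=0.282, ωT=0.840247, cosh=1.374272, sinh=0.942668; start (x,ẋ)=(0.096256, 0.964947) → end (x,ẋ)=(0.412901, 1.411361)
phase 3: p=0.4367, T=0.256, ωT=0.762778, cosh=1.305296, sinh=0.838927; start (x,ẋ)=(0.412901, 1.411361) → end (x,ẋ)=(0.803014, 1.782754)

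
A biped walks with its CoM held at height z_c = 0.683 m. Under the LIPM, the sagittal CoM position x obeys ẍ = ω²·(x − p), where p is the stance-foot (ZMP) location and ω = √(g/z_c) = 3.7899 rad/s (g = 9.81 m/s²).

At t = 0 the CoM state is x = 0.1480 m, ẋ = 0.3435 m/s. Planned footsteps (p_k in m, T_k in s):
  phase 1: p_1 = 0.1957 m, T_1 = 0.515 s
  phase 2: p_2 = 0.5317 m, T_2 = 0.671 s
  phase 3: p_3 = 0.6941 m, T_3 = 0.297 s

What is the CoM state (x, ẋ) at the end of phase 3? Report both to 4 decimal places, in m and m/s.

x = -0.2471, ẋ = -3.3328

phase 1: p=0.1957, T=0.515, ωT=1.951798, cosh=3.591679, sinh=3.449661; start (x,ẋ)=(0.148000, 0.343500) → end (x,ẋ)=(0.337039, 0.610118)
phase 2: p=0.5317, T=0.671, ωT=2.543023, cosh=6.398343, sinh=6.319715; start (x,ẋ)=(0.337039, 0.610118) → end (x,ẋ)=(0.303574, -0.758594)
phase 3: p=0.6941, T=0.297, ωT=1.125600, cosh=1.703262, sinh=1.378804; start (x,ẋ)=(0.303574, -0.758594) → end (x,ẋ)=(-0.247052, -3.332790)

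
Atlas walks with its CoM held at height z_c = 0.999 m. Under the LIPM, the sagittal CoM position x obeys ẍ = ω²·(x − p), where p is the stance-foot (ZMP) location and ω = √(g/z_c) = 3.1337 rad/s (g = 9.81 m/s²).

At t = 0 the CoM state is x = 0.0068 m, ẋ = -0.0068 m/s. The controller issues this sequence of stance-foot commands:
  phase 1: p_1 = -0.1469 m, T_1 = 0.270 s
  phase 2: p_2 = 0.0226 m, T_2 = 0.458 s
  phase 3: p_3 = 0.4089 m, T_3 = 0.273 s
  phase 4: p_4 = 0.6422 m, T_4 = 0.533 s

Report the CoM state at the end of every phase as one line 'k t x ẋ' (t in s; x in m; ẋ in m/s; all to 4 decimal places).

1 0.2700 0.0631 0.4485
2 0.7280 0.3961 1.2470
3 1.0010 0.7746 1.6932
4 1.5340 2.3911 5.7212

phase 1: p=-0.1469, T=0.270, ωT=0.846099, cosh=1.379812, sinh=0.950726; start (x,ẋ)=(0.006800, -0.006800) → end (x,ẋ)=(0.063114, 0.448534)
phase 2: p=0.0226, T=0.458, ωT=1.435235, cosh=2.219345, sinh=1.981285; start (x,ẋ)=(0.063114, 0.448534) → end (x,ẋ)=(0.396101, 1.246994)
phase 3: p=0.4089, T=0.273, ωT=0.855500, cosh=1.388811, sinh=0.963740; start (x,ẋ)=(0.396101, 1.246994) → end (x,ẋ)=(0.774626, 1.693183)
phase 4: p=0.6422, T=0.533, ωT=1.670262, cosh=2.750879, sinh=2.562681; start (x,ẋ)=(0.774626, 1.693183) → end (x,ẋ)=(2.391140, 5.721209)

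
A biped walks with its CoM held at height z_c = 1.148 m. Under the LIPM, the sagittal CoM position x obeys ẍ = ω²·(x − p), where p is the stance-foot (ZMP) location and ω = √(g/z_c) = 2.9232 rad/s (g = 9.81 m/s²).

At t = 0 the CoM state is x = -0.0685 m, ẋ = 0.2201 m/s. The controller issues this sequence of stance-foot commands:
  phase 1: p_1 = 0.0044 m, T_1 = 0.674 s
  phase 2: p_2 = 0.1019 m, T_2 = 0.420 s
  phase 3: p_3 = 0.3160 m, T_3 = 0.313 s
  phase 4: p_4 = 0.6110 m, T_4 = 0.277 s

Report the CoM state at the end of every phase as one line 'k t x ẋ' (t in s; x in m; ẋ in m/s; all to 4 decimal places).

1 0.6740 0.0027 0.0553
2 1.0940 -0.0525 -0.3502
3 1.4070 -0.3434 -1.6363
4 1.6840 -1.1781 -4.7167

phase 1: p=0.0044, T=0.674, ωT=1.970237, cosh=3.655899, sinh=3.516475; start (x,ẋ)=(-0.068500, 0.220100) → end (x,ẋ)=(0.002655, 0.055298)
phase 2: p=0.1019, T=0.420, ωT=1.227744, cosh=1.853236, sinh=1.560284; start (x,ẋ)=(0.002655, 0.055298) → end (x,ẋ)=(-0.052508, -0.350178)
phase 3: p=0.3160, T=0.313, ωT=0.914962, cosh=1.448606, sinh=1.048074; start (x,ẋ)=(-0.052508, -0.350178) → end (x,ẋ)=(-0.343375, -1.636279)
phase 4: p=0.6110, T=0.277, ωT=0.809726, cosh=1.346136, sinh=0.901157; start (x,ẋ)=(-0.343375, -1.636279) → end (x,ẋ)=(-1.178147, -4.716727)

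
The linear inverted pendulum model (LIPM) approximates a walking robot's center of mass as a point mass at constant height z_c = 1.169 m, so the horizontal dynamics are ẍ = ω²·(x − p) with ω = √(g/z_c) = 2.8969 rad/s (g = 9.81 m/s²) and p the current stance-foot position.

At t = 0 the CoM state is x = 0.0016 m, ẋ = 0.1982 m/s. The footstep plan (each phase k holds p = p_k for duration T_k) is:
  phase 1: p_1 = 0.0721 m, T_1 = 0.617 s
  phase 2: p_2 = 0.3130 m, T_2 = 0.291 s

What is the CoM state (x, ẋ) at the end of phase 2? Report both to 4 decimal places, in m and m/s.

phase 1: p=0.0721, T=0.617, ωT=1.787387, cosh=3.070611, sinh=2.903214; start (x,ẋ)=(0.001600, 0.198200) → end (x,ẋ)=(0.054254, 0.015667)
phase 2: p=0.3130, T=0.291, ωT=0.842998, cosh=1.376870, sinh=0.946452; start (x,ẋ)=(0.054254, 0.015667) → end (x,ẋ)=(-0.038141, -0.687852)

x = -0.0381, ẋ = -0.6879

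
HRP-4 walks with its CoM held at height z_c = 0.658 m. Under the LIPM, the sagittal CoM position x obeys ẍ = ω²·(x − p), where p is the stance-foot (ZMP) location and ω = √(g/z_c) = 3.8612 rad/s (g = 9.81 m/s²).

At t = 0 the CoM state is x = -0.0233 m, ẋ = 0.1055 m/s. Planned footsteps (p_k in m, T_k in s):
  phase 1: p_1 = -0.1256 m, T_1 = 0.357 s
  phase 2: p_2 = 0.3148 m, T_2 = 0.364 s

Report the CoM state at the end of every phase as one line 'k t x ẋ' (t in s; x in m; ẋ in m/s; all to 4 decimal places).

1 0.3570 0.1411 0.9567
2 0.7210 0.4141 0.7824

phase 1: p=-0.1256, T=0.357, ωT=1.378448, cosh=2.110354, sinh=1.858385; start (x,ẋ)=(-0.023300, 0.105500) → end (x,ẋ)=(0.141066, 0.956706)
phase 2: p=0.3148, T=0.364, ωT=1.405477, cosh=2.161360, sinh=1.916110; start (x,ẋ)=(0.141066, 0.956706) → end (x,ẋ)=(0.414061, 0.782418)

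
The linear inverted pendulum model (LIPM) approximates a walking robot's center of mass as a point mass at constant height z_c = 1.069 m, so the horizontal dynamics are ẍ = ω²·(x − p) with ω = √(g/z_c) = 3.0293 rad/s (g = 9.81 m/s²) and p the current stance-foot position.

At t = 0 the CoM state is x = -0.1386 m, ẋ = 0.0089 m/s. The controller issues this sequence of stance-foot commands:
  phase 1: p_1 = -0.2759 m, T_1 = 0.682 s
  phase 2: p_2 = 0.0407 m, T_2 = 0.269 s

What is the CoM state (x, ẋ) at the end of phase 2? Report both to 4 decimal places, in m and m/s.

x = 0.8670, ẋ = 2.9049

phase 1: p=-0.2759, T=0.682, ωT=2.065983, cosh=4.009872, sinh=3.883178; start (x,ẋ)=(-0.138600, 0.008900) → end (x,ẋ)=(0.286064, 1.650790)
phase 2: p=0.0407, T=0.269, ωT=0.814882, cosh=1.350800, sinh=0.908108; start (x,ẋ)=(0.286064, 1.650790) → end (x,ẋ)=(0.867003, 2.904868)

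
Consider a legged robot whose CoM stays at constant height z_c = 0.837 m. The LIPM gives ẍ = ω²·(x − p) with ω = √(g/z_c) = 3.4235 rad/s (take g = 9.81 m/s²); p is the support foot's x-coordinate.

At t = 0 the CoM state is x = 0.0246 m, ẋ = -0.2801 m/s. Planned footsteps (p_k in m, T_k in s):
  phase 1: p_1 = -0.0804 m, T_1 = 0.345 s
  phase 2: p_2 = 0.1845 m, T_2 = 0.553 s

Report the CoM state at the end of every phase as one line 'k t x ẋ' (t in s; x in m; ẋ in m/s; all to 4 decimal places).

1 0.3450 -0.0140 0.0311
2 0.8980 -0.4599 -2.0991

phase 1: p=-0.0804, T=0.345, ωT=1.181107, cosh=1.782460, sinh=1.475521; start (x,ẋ)=(0.024600, -0.280100) → end (x,ẋ)=(-0.013964, 0.031135)
phase 2: p=0.1845, T=0.553, ωT=1.893196, cosh=3.395572, sinh=3.244982; start (x,ẋ)=(-0.013964, 0.031135) → end (x,ẋ)=(-0.459888, -2.099057)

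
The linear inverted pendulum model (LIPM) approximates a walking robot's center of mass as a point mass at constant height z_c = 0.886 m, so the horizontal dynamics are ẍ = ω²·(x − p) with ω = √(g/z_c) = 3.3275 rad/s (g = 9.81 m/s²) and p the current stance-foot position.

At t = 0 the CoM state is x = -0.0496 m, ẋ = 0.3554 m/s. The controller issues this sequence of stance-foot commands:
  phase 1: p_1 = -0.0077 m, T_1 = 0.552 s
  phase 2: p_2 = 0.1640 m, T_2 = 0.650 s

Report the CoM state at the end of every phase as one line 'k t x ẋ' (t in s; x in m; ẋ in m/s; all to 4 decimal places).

1 0.5520 0.1841 0.7172
2 1.2020 1.1775 3.4472

phase 1: p=-0.0077, T=0.552, ωT=1.836780, cosh=3.217813, sinh=3.058483; start (x,ẋ)=(-0.049600, 0.355400) → end (x,ẋ)=(0.184141, 0.717190)
phase 2: p=0.1640, T=0.650, ωT=2.162875, cosh=4.405549, sinh=4.290555; start (x,ẋ)=(0.184141, 0.717190) → end (x,ẋ)=(1.177492, 3.447162)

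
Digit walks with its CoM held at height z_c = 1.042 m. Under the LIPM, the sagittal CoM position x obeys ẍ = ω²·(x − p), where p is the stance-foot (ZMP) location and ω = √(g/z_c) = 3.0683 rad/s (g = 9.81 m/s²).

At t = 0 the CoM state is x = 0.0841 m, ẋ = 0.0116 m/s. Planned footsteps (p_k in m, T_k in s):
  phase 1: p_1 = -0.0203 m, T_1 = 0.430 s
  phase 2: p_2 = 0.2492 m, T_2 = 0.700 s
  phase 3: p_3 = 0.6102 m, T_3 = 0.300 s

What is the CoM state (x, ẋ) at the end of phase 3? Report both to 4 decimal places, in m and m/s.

x = 1.5334, ẋ = 3.3084

phase 1: p=-0.0203, T=0.430, ωT=1.319369, cosh=2.004182, sinh=1.736878; start (x,ẋ)=(0.084100, 0.011600) → end (x,ẋ)=(0.195503, 0.579624)
phase 2: p=0.2492, T=0.700, ωT=2.147810, cosh=4.341409, sinh=4.224669; start (x,ẋ)=(0.195503, 0.579624) → end (x,ẋ)=(0.814149, 1.820333)
phase 3: p=0.6102, T=0.300, ωT=0.920490, cosh=1.454422, sinh=1.056098; start (x,ẋ)=(0.814149, 1.820333) → end (x,ẋ)=(1.533381, 3.308415)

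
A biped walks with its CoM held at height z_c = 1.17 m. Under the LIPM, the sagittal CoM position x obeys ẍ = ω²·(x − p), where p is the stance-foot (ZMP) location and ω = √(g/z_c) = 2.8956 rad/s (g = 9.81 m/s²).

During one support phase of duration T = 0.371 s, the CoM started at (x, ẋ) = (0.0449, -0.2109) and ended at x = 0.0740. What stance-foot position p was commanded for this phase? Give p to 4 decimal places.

p = -0.1493

ωT = 2.8956·0.371 = 1.074268; cosh(ωT) = 1.634698, sinh(ωT) = 1.293150
x(T) = p + (x₀−p)·cosh(ωT) + (ẋ₀/ω)·sinh(ωT) ⇒ p·(1 − cosh) = x(T) − x₀·cosh − (ẋ₀/ω)·sinh
numerator   = 0.0740 − (0.0449)·1.634698 − (-0.2109/2.8956)·1.293150 = 0.094788
denominator = 1 − 1.634698 = -0.634698
p = 0.094788 / -0.634698 = -0.1493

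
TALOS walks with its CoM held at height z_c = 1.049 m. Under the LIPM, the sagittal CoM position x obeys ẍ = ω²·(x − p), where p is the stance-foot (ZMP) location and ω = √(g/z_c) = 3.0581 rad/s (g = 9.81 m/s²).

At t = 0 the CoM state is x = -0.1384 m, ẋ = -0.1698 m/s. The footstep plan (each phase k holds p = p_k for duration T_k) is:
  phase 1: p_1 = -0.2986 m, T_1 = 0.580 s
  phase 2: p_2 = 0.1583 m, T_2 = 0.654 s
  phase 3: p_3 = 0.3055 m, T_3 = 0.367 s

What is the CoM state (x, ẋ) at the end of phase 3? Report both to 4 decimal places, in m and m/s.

phase 1: p=-0.2986, T=0.580, ωT=1.773698, cosh=3.031154, sinh=2.861450; start (x,ẋ)=(-0.138400, -0.169800) → end (x,ẋ)=(0.028110, 0.887156)
phase 2: p=0.1583, T=0.654, ωT=1.999997, cosh=3.762186, sinh=3.626851; start (x,ẋ)=(0.028110, 0.887156) → end (x,ẋ)=(0.720651, 1.893672)
phase 3: p=0.3055, T=0.367, ωT=1.122323, cosh=1.698752, sinh=1.373229; start (x,ẋ)=(0.720651, 1.893672) → end (x,ẋ)=(1.861086, 4.960295)

x = 1.8611, ẋ = 4.9603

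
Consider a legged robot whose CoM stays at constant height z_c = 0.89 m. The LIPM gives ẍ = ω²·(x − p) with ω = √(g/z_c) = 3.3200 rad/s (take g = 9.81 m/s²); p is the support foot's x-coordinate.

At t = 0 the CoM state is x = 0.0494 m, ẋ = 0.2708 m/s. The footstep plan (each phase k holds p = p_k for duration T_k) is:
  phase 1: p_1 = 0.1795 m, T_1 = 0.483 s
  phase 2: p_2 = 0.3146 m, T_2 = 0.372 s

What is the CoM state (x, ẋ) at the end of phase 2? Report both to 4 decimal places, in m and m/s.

x = -0.3583, ẋ = -2.0624

phase 1: p=0.1795, T=0.483, ωT=1.603560, cosh=2.585938, sinh=2.384759; start (x,ẋ)=(0.049400, 0.270800) → end (x,ẋ)=(0.037585, -0.329782)
phase 2: p=0.3146, T=0.372, ωT=1.235040, cosh=1.864670, sinh=1.573846; start (x,ẋ)=(0.037585, -0.329782) → end (x,ẋ)=(-0.358274, -2.062383)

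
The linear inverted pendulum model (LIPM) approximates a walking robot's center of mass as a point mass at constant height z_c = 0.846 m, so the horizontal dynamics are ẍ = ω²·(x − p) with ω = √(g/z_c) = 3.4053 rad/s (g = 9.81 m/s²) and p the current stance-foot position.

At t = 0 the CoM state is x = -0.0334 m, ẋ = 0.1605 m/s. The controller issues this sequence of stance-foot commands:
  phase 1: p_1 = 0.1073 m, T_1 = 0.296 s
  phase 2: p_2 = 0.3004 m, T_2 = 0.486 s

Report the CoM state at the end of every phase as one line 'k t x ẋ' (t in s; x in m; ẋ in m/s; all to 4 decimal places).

1 0.2960 -0.0552 -0.3198
2 0.7820 -0.9006 -3.9197

phase 1: p=0.1073, T=0.296, ωT=1.007969, cosh=1.552495, sinh=1.187535; start (x,ẋ)=(-0.033400, 0.160500) → end (x,ẋ)=(-0.055165, -0.319803)
phase 2: p=0.3004, T=0.486, ωT=1.654976, cosh=2.712025, sinh=2.520928; start (x,ẋ)=(-0.055165, -0.319803) → end (x,ẋ)=(-0.900649, -3.919665)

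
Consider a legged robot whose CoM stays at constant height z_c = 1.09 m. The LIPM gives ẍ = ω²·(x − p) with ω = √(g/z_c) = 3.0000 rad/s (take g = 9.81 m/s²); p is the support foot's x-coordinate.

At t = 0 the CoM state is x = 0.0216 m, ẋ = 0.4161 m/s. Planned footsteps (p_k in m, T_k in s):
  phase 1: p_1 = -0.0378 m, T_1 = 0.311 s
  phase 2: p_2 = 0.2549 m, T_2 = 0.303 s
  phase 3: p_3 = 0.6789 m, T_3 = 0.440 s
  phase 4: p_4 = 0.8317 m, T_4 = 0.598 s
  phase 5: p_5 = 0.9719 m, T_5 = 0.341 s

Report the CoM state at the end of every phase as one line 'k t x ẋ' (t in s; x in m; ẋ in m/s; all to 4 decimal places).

phase 1: p=-0.0378, T=0.311, ωT=0.933000, cosh=1.467748, sinh=1.074376; start (x,ẋ)=(0.021600, 0.416100) → end (x,ẋ)=(0.198400, 0.802184)
phase 2: p=0.2549, T=0.303, ωT=0.909000, cosh=1.442383, sinh=1.039456; start (x,ẋ)=(0.198400, 0.802184) → end (x,ẋ)=(0.451351, 0.980869)
phase 3: p=0.6789, T=0.440, ωT=1.320000, cosh=2.005278, sinh=1.738143; start (x,ẋ)=(0.451351, 0.980869) → end (x,ẋ)=(0.790897, 0.780376)
phase 4: p=0.8317, T=0.598, ωT=1.794000, cosh=3.089876, sinh=2.923582; start (x,ẋ)=(0.790897, 0.780376) → end (x,ẋ)=(1.466122, 2.053392)
phase 5: p=0.9719, T=0.341, ωT=1.023000, cosh=1.570521, sinh=1.211006; start (x,ẋ)=(1.466122, 2.053392) → end (x,ẋ)=(2.576975, 5.020411)

1 0.3110 0.1984 0.8022
2 0.6140 0.4514 0.9809
3 1.0540 0.7909 0.7804
4 1.6520 1.4661 2.0534
5 1.9930 2.5770 5.0204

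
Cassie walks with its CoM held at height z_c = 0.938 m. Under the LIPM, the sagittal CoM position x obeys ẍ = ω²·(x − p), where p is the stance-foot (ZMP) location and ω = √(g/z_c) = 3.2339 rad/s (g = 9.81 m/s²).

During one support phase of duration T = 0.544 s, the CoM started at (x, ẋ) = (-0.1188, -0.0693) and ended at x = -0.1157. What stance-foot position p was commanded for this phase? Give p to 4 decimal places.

ωT = 3.2339·0.544 = 1.759242; cosh(ωT) = 2.990103, sinh(ωT) = 2.817928
x(T) = p + (x₀−p)·cosh(ωT) + (ẋ₀/ω)·sinh(ωT) ⇒ p·(1 − cosh) = x(T) − x₀·cosh − (ẋ₀/ω)·sinh
numerator   = -0.1157 − (-0.1188)·2.990103 − (-0.0693/3.2339)·2.817928 = 0.299910
denominator = 1 − 2.990103 = -1.990103
p = 0.299910 / -1.990103 = -0.1507

p = -0.1507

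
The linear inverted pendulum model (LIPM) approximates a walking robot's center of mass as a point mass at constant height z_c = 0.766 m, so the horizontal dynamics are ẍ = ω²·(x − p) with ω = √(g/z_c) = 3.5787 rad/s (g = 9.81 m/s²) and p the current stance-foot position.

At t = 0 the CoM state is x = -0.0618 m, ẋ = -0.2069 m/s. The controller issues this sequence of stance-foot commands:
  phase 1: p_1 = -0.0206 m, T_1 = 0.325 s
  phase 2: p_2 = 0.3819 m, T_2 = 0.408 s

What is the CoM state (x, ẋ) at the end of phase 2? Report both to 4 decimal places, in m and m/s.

phase 1: p=-0.0206, T=0.325, ωT=1.163077, cosh=1.756144, sinh=1.443621; start (x,ẋ)=(-0.061800, -0.206900) → end (x,ẋ)=(-0.176415, -0.576197)
phase 2: p=0.3819, T=0.408, ωT=1.460110, cosh=2.269321, sinh=2.037110; start (x,ẋ)=(-0.176415, -0.576197) → end (x,ẋ)=(-1.213086, -5.377809)

x = -1.2131, ẋ = -5.3778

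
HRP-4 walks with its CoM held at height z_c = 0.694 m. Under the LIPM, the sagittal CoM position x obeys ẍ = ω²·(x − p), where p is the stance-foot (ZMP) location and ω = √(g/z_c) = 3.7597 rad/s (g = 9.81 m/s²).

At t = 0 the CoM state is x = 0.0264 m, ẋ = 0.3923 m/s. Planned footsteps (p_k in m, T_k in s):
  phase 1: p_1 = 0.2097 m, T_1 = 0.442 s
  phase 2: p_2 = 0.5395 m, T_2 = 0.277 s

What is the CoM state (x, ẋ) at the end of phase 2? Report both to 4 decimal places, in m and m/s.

x = -0.5849, ẋ = -3.7172

phase 1: p=0.2097, T=0.442, ωT=1.661787, cosh=2.729260, sinh=2.539460; start (x,ẋ)=(0.026400, 0.392300) → end (x,ẋ)=(-0.025597, -0.679388)
phase 2: p=0.5395, T=0.277, ωT=1.041437, cosh=1.593116, sinh=1.240169; start (x,ẋ)=(-0.025597, -0.679388) → end (x,ẋ)=(-0.584868, -3.717203)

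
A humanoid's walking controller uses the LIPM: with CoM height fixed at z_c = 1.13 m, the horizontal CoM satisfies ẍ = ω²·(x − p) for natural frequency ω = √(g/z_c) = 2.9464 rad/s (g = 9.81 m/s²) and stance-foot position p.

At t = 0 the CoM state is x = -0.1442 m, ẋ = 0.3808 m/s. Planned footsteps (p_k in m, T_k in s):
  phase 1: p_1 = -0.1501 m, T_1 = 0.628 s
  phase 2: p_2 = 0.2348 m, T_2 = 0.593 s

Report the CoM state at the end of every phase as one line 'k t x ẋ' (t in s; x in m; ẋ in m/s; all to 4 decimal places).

phase 1: p=-0.1501, T=0.628, ωT=1.850339, cosh=3.259580, sinh=3.102397; start (x,ẋ)=(-0.144200, 0.380800) → end (x,ẋ)=(0.270093, 1.295180)
phase 2: p=0.2348, T=0.593, ωT=1.747215, cosh=2.956429, sinh=2.782171; start (x,ẋ)=(0.270093, 1.295180) → end (x,ẋ)=(1.562129, 4.118416)

1 0.6280 0.2701 1.2952
2 1.2210 1.5621 4.1184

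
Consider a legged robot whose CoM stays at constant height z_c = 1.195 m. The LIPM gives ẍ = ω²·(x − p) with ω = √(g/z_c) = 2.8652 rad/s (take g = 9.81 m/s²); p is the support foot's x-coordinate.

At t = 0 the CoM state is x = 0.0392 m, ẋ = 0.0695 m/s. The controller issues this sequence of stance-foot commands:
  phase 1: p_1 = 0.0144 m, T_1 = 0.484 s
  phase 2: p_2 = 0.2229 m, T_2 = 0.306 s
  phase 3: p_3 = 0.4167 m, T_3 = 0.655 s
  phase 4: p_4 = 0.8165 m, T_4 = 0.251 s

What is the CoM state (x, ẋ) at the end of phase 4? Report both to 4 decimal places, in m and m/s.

x = -1.1972, ẋ = -5.1517

phase 1: p=0.0144, T=0.484, ωT=1.386757, cosh=2.125867, sinh=1.875983; start (x,ẋ)=(0.039200, 0.069500) → end (x,ẋ)=(0.112626, 0.281049)
phase 2: p=0.2229, T=0.306, ωT=0.876751, cosh=1.409606, sinh=0.993474; start (x,ẋ)=(0.112626, 0.281049) → end (x,ẋ)=(0.164908, 0.082275)
phase 3: p=0.4167, T=0.655, ωT=1.876706, cosh=3.342523, sinh=3.189430; start (x,ẋ)=(0.164908, 0.082275) → end (x,ẋ)=(-0.333334, -2.025955)
phase 4: p=0.8165, T=0.251, ωT=0.719165, cosh=1.269939, sinh=0.782780; start (x,ẋ)=(-0.333334, -2.025955) → end (x,ẋ)=(-1.197215, -5.151711)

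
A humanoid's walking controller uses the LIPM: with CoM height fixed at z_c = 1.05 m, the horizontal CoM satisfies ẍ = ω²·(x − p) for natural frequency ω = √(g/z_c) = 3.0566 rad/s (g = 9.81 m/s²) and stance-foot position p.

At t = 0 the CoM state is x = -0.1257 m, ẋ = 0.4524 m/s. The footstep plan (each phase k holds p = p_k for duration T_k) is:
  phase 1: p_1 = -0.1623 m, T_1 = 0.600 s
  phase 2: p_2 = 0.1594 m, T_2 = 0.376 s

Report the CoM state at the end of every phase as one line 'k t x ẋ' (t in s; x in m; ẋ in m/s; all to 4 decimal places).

phase 1: p=-0.1623, T=0.600, ωT=1.833960, cosh=3.209201, sinh=3.049421; start (x,ẋ)=(-0.125700, 0.452400) → end (x,ẋ)=(0.406494, 1.792986)
phase 2: p=0.1594, T=0.376, ωT=1.149282, cosh=1.736395, sinh=1.419530; start (x,ẋ)=(0.406494, 1.792986) → end (x,ẋ)=(1.421142, 4.185457)

1 0.6000 0.4065 1.7930
2 0.9760 1.4211 4.1855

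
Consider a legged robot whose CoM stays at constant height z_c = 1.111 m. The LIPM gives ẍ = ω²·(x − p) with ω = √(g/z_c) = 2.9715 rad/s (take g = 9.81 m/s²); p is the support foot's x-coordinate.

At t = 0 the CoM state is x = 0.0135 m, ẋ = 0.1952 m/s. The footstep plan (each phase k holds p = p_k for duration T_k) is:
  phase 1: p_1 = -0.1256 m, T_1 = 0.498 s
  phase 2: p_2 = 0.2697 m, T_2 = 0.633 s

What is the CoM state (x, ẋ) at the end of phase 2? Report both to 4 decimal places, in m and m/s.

phase 1: p=-0.1256, T=0.498, ωT=1.479807, cosh=2.309890, sinh=2.082208; start (x,ẋ)=(0.013500, 0.195200) → end (x,ẋ)=(0.332487, 1.311541)
phase 2: p=0.2697, T=0.633, ωT=1.880959, cosh=3.356120, sinh=3.203676; start (x,ẋ)=(0.332487, 1.311541) → end (x,ẋ)=(1.894440, 4.999409)

x = 1.8944, ẋ = 4.9994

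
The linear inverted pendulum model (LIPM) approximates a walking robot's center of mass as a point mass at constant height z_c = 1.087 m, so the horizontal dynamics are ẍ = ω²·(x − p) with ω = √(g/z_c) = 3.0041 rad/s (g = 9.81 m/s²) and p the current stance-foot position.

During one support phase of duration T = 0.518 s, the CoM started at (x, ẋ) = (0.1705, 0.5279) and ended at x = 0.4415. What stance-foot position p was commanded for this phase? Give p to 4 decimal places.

p = 0.2565

ωT = 3.0041·0.518 = 1.556124; cosh(ωT) = 2.475681, sinh(ωT) = 2.264729
x(T) = p + (x₀−p)·cosh(ωT) + (ẋ₀/ω)·sinh(ωT) ⇒ p·(1 − cosh) = x(T) − x₀·cosh − (ẋ₀/ω)·sinh
numerator   = 0.4415 − (0.1705)·2.475681 − (0.5279/3.0041)·2.264729 = -0.378577
denominator = 1 − 2.475681 = -1.475681
p = -0.378577 / -1.475681 = 0.2565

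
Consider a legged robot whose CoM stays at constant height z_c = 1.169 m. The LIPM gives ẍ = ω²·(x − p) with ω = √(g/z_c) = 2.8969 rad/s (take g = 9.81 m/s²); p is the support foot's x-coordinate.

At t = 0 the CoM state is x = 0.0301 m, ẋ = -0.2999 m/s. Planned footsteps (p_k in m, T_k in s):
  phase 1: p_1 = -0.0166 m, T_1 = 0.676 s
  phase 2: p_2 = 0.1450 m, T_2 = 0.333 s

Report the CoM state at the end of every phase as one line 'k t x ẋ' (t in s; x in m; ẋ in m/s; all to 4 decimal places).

1 0.6760 -0.2074 -0.6140
2 1.0090 -0.6221 -2.0673

phase 1: p=-0.0166, T=0.676, ωT=1.958304, cosh=3.614199, sinh=3.473101; start (x,ẋ)=(0.030100, -0.299900) → end (x,ẋ)=(-0.207368, -0.614039)
phase 2: p=0.1450, T=0.333, ωT=0.964668, cosh=1.502513, sinh=1.121403; start (x,ẋ)=(-0.207368, -0.614039) → end (x,ẋ)=(-0.622134, -2.067301)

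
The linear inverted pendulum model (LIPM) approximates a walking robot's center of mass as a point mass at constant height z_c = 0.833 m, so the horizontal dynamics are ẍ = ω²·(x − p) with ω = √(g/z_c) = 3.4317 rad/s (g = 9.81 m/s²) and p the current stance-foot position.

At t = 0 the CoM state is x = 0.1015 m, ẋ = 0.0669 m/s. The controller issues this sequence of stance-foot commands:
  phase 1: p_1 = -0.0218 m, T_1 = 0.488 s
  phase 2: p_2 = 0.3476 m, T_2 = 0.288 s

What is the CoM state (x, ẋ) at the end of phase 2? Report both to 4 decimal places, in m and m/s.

x = 0.8100, ẋ = 2.0339

phase 1: p=-0.0218, T=0.488, ωT=1.674670, cosh=2.762201, sinh=2.574831; start (x,ẋ)=(0.101500, 0.066900) → end (x,ẋ)=(0.368975, 1.274276)
phase 2: p=0.3476, T=0.288, ωT=0.988330, cosh=1.529470, sinh=1.157272; start (x,ẋ)=(0.368975, 1.274276) → end (x,ẋ)=(0.810016, 2.033856)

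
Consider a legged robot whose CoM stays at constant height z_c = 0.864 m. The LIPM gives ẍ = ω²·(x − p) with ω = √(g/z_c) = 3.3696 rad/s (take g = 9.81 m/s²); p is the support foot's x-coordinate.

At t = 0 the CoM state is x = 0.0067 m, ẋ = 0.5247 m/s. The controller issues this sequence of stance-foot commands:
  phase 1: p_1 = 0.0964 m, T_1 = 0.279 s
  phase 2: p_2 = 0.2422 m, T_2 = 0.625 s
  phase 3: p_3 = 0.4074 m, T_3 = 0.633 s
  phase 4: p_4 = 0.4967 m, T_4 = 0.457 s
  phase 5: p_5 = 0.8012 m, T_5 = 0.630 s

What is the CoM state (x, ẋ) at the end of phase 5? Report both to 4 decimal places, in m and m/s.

x = 1.9717, ẋ = 4.0765

phase 1: p=0.0964, T=0.279, ωT=0.940118, cosh=1.475433, sinh=1.084851; start (x,ẋ)=(0.006700, 0.524700) → end (x,ẋ)=(0.132982, 0.446260)
phase 2: p=0.2422, T=0.625, ωT=2.106000, cosh=4.168519, sinh=4.046795; start (x,ẋ)=(0.132982, 0.446260) → end (x,ẋ)=(0.322869, 0.370940)
phase 3: p=0.4074, T=0.633, ωT=2.132957, cosh=4.279136, sinh=4.160649; start (x,ẋ)=(0.322869, 0.370940) → end (x,ẋ)=(0.503704, 0.402205)
phase 4: p=0.4967, T=0.457, ωT=1.539907, cosh=2.439279, sinh=2.224878; start (x,ẋ)=(0.503704, 0.402205) → end (x,ẋ)=(0.779351, 1.033595)
phase 5: p=0.8012, T=0.630, ωT=2.122848, cosh=4.237294, sinh=4.117604; start (x,ẋ)=(0.779351, 1.033595) → end (x,ẋ)=(1.971660, 4.076505)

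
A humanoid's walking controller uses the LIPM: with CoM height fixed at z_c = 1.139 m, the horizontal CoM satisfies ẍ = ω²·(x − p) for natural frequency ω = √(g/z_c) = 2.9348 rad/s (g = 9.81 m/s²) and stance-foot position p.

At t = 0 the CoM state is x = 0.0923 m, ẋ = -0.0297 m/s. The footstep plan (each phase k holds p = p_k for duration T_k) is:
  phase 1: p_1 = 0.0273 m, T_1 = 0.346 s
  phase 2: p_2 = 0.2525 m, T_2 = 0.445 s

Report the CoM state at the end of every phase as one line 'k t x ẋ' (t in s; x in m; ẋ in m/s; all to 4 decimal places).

1 0.3460 0.1167 0.1824
2 0.7910 0.0897 -0.3205

phase 1: p=0.0273, T=0.346, ωT=1.015441, cosh=1.561411, sinh=1.199169; start (x,ẋ)=(0.092300, -0.029700) → end (x,ẋ)=(0.116656, 0.182382)
phase 2: p=0.2525, T=0.445, ωT=1.305986, cosh=1.981116, sinh=1.710211; start (x,ẋ)=(0.116656, 0.182382) → end (x,ẋ)=(0.089658, -0.320497)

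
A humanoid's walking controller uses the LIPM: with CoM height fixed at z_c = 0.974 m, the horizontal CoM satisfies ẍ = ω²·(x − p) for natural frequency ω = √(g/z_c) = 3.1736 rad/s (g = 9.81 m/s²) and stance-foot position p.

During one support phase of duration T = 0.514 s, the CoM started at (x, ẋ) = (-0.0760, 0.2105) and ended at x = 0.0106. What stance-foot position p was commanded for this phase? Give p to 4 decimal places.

p = -0.0298

ωT = 3.1736·0.514 = 1.631230; cosh(ωT) = 2.652924, sinh(ωT) = 2.457235
x(T) = p + (x₀−p)·cosh(ωT) + (ẋ₀/ω)·sinh(ωT) ⇒ p·(1 − cosh) = x(T) − x₀·cosh − (ẋ₀/ω)·sinh
numerator   = 0.0106 − (-0.0760)·2.652924 − (0.2105/3.1736)·2.457235 = 0.049238
denominator = 1 − 2.652924 = -1.652924
p = 0.049238 / -1.652924 = -0.0298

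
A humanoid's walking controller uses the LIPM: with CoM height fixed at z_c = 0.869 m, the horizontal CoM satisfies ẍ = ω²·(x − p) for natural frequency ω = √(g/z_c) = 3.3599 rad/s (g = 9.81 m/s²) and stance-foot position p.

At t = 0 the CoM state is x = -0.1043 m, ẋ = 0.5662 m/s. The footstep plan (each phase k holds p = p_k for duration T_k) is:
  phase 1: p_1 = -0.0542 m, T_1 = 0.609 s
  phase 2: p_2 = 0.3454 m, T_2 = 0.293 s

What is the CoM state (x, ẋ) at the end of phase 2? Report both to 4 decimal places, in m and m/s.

phase 1: p=-0.0542, T=0.609, ωT=2.046179, cosh=3.933753, sinh=3.804525; start (x,ẋ)=(-0.104300, 0.566200) → end (x,ẋ)=(0.389846, 1.586871)
phase 2: p=0.3454, T=0.293, ωT=0.984451, cosh=1.524993, sinh=1.151348; start (x,ẋ)=(0.389846, 1.586871) → end (x,ẋ)=(0.956958, 2.591902)

x = 0.9570, ẋ = 2.5919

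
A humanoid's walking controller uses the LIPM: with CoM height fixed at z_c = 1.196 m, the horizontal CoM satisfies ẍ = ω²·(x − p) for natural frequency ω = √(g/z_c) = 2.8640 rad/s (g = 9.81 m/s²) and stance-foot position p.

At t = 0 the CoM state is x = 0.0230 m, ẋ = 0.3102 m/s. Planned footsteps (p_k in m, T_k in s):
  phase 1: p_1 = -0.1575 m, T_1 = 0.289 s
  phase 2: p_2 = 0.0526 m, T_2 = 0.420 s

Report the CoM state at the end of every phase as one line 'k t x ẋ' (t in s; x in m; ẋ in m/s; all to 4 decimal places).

phase 1: p=-0.1575, T=0.289, ωT=0.827696, cosh=1.362548, sinh=0.925493; start (x,ẋ)=(0.023000, 0.310200) → end (x,ẋ)=(0.188680, 0.901098)
phase 2: p=0.0526, T=0.420, ωT=1.202880, cosh=1.815010, sinh=1.514682; start (x,ẋ)=(0.188680, 0.901098) → end (x,ẋ)=(0.776150, 2.225824)

1 0.2890 0.1887 0.9011
2 0.7090 0.7762 2.2258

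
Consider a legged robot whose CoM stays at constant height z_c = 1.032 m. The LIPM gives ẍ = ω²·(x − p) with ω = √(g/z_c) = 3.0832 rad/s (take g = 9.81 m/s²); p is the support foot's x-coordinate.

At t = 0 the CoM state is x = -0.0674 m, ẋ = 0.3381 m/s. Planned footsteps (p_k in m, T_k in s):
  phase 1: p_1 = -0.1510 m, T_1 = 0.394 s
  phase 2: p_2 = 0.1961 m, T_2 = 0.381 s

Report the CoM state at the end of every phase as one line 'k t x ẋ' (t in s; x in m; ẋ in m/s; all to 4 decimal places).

1 0.3940 0.1707 1.0158
2 0.7750 0.6335 1.6865

phase 1: p=-0.1510, T=0.394, ωT=1.214781, cosh=1.833165, sinh=1.536390; start (x,ẋ)=(-0.067400, 0.338100) → end (x,ẋ)=(0.170731, 1.015806)
phase 2: p=0.1961, T=0.381, ωT=1.174699, cosh=1.773040, sinh=1.464129; start (x,ẋ)=(0.170731, 1.015806) → end (x,ẋ)=(0.633499, 1.686546)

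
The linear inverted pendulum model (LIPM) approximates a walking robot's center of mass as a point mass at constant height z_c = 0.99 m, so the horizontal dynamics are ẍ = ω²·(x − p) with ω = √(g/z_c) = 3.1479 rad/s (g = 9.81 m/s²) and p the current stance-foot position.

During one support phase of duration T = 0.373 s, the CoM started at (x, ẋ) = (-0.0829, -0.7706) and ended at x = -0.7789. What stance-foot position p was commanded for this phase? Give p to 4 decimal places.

ωT = 3.1479·0.373 = 1.174167; cosh(ωT) = 1.772261, sinh(ωT) = 1.463185
x(T) = p + (x₀−p)·cosh(ωT) + (ẋ₀/ω)·sinh(ωT) ⇒ p·(1 − cosh) = x(T) − x₀·cosh − (ẋ₀/ω)·sinh
numerator   = -0.7789 − (-0.0829)·1.772261 − (-0.7706/3.1479)·1.463185 = -0.273795
denominator = 1 − 1.772261 = -0.772261
p = -0.273795 / -0.772261 = 0.3545

p = 0.3545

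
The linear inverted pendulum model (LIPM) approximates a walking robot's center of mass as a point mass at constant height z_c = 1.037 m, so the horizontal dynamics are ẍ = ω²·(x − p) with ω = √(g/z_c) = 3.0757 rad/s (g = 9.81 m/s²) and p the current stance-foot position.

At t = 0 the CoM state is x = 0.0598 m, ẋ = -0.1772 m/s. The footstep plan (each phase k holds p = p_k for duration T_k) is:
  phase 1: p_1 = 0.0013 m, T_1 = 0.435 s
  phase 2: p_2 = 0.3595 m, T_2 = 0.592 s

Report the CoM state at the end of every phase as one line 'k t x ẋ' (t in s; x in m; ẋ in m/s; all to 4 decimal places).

phase 1: p=0.0013, T=0.435, ωT=1.337929, cosh=2.036766, sinh=1.774378; start (x,ẋ)=(0.059800, -0.177200) → end (x,ẋ)=(0.018224, -0.041654)
phase 2: p=0.3595, T=0.592, ωT=1.820814, cosh=3.169390, sinh=3.007497; start (x,ẋ)=(0.018224, -0.041654) → end (x,ẋ)=(-0.762868, -3.288876)

1 0.4350 0.0182 -0.0417
2 1.0270 -0.7629 -3.2889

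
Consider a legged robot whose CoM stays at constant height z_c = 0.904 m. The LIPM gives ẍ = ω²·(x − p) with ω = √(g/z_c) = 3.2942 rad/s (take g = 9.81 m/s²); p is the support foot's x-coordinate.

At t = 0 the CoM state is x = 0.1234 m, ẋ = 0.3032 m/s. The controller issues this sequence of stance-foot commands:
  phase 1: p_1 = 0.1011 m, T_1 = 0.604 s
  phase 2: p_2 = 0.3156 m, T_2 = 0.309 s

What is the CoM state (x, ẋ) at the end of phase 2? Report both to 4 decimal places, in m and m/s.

phase 1: p=0.1011, T=0.604, ωT=1.989697, cosh=3.725026, sinh=3.588290; start (x,ẋ)=(0.123400, 0.303200) → end (x,ẋ)=(0.514436, 1.393026)
phase 2: p=0.3156, T=0.309, ωT=1.017908, cosh=1.564374, sinh=1.203024; start (x,ẋ)=(0.514436, 1.393026) → end (x,ẋ)=(1.135380, 2.967203)

x = 1.1354, ẋ = 2.9672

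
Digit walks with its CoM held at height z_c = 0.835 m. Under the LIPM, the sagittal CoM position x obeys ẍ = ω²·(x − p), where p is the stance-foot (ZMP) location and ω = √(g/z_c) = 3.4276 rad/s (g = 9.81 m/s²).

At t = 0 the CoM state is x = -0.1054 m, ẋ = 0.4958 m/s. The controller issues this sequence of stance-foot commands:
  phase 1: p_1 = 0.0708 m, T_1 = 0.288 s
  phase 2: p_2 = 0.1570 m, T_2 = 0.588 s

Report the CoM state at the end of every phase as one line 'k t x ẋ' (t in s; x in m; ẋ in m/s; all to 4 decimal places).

phase 1: p=0.0708, T=0.288, ωT=0.987149, cosh=1.528105, sinh=1.155467; start (x,ẋ)=(-0.105400, 0.495800) → end (x,ẋ)=(-0.031315, 0.059798)
phase 2: p=0.1570, T=0.588, ωT=2.015429, cosh=3.818604, sinh=3.685341; start (x,ẋ)=(-0.031315, 0.059798) → end (x,ẋ)=(-0.497804, -2.150421)

1 0.2880 -0.0313 0.0598
2 0.8760 -0.4978 -2.1504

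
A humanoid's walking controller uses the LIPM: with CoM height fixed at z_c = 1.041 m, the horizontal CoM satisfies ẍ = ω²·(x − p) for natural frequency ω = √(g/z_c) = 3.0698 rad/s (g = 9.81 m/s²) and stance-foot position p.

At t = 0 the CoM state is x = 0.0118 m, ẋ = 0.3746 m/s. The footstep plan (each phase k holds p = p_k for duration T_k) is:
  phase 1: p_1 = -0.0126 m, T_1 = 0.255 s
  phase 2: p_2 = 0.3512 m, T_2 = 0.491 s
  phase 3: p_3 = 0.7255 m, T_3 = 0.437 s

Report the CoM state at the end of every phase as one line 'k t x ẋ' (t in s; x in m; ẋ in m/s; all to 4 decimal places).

1 0.2550 0.1252 0.5602
2 0.7460 0.2078 -0.1624
3 1.1830 -0.4264 -3.1631

phase 1: p=-0.0126, T=0.255, ωT=0.782799, cosh=1.322356, sinh=0.865231; start (x,ẋ)=(0.011800, 0.374600) → end (x,ẋ)=(0.125247, 0.560163)
phase 2: p=0.3512, T=0.491, ωT=1.507272, cosh=2.367956, sinh=2.146442; start (x,ẋ)=(0.125247, 0.560163) → end (x,ẋ)=(0.207827, -0.162394)
phase 3: p=0.7255, T=0.437, ωT=1.341503, cosh=2.043119, sinh=1.781667; start (x,ẋ)=(0.207827, -0.162394) → end (x,ẋ)=(-0.426418, -3.163129)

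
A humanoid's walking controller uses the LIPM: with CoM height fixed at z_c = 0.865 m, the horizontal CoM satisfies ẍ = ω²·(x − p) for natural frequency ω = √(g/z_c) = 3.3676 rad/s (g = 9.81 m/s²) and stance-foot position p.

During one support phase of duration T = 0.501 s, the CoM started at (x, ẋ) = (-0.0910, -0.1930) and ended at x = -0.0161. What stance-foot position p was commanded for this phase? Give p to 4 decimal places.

p = -0.2161

ωT = 3.3676·0.501 = 1.687168; cosh(ωT) = 2.794598, sinh(ωT) = 2.609555
x(T) = p + (x₀−p)·cosh(ωT) + (ẋ₀/ω)·sinh(ωT) ⇒ p·(1 − cosh) = x(T) − x₀·cosh − (ẋ₀/ω)·sinh
numerator   = -0.0161 − (-0.0910)·2.794598 − (-0.1930/3.3676)·2.609555 = 0.387764
denominator = 1 − 2.794598 = -1.794598
p = 0.387764 / -1.794598 = -0.2161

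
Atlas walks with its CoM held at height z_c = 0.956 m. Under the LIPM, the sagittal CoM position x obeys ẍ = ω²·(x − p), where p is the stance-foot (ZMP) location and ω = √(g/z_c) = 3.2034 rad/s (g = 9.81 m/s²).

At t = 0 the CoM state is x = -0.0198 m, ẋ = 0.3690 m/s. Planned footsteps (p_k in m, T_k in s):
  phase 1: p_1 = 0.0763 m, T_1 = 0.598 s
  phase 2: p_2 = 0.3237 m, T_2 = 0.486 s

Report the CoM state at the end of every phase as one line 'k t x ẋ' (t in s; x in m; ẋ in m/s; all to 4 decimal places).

phase 1: p=0.0763, T=0.598, ωT=1.915633, cosh=3.469243, sinh=3.321995; start (x,ẋ)=(-0.019800, 0.369000) → end (x,ẋ)=(0.125567, 0.257486)
phase 2: p=0.3237, T=0.486, ωT=1.556852, cosh=2.477332, sinh=2.266534; start (x,ẋ)=(0.125567, 0.257486) → end (x,ẋ)=(0.015039, -0.800693)

1 0.5980 0.1256 0.2575
2 1.0840 0.0150 -0.8007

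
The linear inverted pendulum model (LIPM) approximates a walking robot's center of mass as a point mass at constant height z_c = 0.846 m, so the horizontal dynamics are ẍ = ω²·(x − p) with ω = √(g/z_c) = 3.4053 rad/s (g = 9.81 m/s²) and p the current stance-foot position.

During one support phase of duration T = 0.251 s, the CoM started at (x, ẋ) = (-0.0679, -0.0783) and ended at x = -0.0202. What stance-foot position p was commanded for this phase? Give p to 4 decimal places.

ωT = 3.4053·0.251 = 0.854730; cosh(ωT) = 1.388069, sinh(ωT) = 0.962671
x(T) = p + (x₀−p)·cosh(ωT) + (ẋ₀/ω)·sinh(ωT) ⇒ p·(1 − cosh) = x(T) − x₀·cosh − (ẋ₀/ω)·sinh
numerator   = -0.0202 − (-0.0679)·1.388069 − (-0.0783/3.4053)·0.962671 = 0.096185
denominator = 1 − 1.388069 = -0.388069
p = 0.096185 / -0.388069 = -0.2479

p = -0.2479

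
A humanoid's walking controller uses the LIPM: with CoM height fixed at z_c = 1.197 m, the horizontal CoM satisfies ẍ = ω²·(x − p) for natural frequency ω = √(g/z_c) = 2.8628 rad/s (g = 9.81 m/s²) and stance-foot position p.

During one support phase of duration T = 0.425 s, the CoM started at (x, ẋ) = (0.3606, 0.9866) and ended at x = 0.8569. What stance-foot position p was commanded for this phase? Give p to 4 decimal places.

ωT = 2.8628·0.425 = 1.216690; cosh(ωT) = 1.836102, sinh(ωT) = 1.539893
x(T) = p + (x₀−p)·cosh(ωT) + (ẋ₀/ω)·sinh(ωT) ⇒ p·(1 − cosh) = x(T) − x₀·cosh − (ẋ₀/ω)·sinh
numerator   = 0.8569 − (0.3606)·1.836102 − (0.9866/2.8628)·1.539893 = -0.335888
denominator = 1 − 1.836102 = -0.836102
p = -0.335888 / -0.836102 = 0.4017

p = 0.4017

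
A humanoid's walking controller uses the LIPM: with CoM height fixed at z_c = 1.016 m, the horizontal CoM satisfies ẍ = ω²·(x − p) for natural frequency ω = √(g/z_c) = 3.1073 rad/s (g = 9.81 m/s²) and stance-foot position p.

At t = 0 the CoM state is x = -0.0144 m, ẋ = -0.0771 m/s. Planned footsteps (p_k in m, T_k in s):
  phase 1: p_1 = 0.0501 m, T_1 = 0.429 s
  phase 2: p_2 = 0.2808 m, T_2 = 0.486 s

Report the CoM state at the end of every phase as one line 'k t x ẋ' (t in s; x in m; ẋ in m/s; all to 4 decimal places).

phase 1: p=0.0501, T=0.429, ωT=1.333032, cosh=2.028100, sinh=1.764424; start (x,ẋ)=(-0.014400, -0.077100) → end (x,ẋ)=(-0.124492, -0.509994)
phase 2: p=0.2808, T=0.486, ωT=1.510148, cosh=2.374139, sinh=2.153261; start (x,ẋ)=(-0.124492, -0.509994) → end (x,ẋ)=(-1.034830, -3.922537)

1 0.4290 -0.1245 -0.5100
2 0.9150 -1.0348 -3.9225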